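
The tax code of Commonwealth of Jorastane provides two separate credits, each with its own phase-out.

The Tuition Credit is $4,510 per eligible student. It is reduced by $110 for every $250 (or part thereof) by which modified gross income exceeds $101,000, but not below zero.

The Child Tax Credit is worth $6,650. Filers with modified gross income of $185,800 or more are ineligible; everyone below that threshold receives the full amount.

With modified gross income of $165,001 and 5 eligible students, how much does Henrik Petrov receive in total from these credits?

Tuition Credit: base = 5 × $4,510 = $22,550. income exceeds $101,000 by $64,001 → 257 increments × $110 = $28,270 ≥ base, so the credit is $0.
Child Tax Credit: $165,001 is below the $185,800 cutoff, so the full $6,650 applies.
Total: $0 + $6,650 = $6,650.

$6,650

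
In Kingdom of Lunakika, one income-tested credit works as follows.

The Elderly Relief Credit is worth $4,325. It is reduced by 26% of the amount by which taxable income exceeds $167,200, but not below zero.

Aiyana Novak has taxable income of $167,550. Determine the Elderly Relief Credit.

Elderly Relief Credit: 26% of the $350 excess over $167,200 is $91; credit = $4,325 − $91 = $4,234.

$4,234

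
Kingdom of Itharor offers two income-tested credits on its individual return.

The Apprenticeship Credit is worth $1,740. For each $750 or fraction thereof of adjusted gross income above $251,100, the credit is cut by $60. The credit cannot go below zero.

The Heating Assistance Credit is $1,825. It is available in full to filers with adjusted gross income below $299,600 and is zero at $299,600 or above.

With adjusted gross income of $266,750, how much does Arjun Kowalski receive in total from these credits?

$2,305

Apprenticeship Credit: income exceeds $251,100 by $15,650, which is 21 full-or-partial $750 increments; reduction = 21 × $60 = $1,260, leaving $480.
Heating Assistance Credit: $266,750 is below the $299,600 cutoff, so the full $1,825 applies.
Total: $480 + $1,825 = $2,305.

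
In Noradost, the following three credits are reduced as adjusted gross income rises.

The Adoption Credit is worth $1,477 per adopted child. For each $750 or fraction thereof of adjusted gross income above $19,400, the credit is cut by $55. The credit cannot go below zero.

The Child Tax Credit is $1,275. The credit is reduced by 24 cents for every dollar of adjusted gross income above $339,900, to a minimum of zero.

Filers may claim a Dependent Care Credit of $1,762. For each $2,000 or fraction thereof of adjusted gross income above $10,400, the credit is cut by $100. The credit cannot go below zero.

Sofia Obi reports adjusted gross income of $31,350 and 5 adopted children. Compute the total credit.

$8,442

Adoption Credit: base = 5 × $1,477 = $7,385. income exceeds $19,400 by $11,950, which is 16 full-or-partial $750 increments; reduction = 16 × $55 = $880, leaving $6,505.
Child Tax Credit: $31,350 is at or below the $339,900 threshold, so the full $1,275 applies.
Dependent Care Credit: income exceeds $10,400 by $20,950, which is 11 full-or-partial $2,000 increments; reduction = 11 × $100 = $1,100, leaving $662.
Total: $6,505 + $1,275 + $662 = $8,442.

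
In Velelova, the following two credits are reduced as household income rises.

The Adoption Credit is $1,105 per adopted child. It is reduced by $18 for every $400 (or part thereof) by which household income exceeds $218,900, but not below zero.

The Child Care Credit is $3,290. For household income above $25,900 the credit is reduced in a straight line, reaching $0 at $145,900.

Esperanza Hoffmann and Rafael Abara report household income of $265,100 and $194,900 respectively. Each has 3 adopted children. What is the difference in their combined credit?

Esperanza ($265,100): Adoption Credit: base = 3 × $1,105 = $3,315. income exceeds $218,900 by $46,200, which is 116 full-or-partial $400 increments; reduction = 116 × $18 = $2,088, leaving $1,227. Child Care Credit: $265,100 is at or above $145,900, so the credit is $0. total $1,227 + $0 = $1,227
Rafael ($194,900): Adoption Credit: base = 3 × $1,105 = $3,315. $194,900 is at or below the $218,900 threshold, so the full $3,315 applies. Child Care Credit: $194,900 is at or above $145,900, so the credit is $0. total $3,315 + $0 = $3,315
Difference: |$1,227 − $3,315| = $2,088.

$2,088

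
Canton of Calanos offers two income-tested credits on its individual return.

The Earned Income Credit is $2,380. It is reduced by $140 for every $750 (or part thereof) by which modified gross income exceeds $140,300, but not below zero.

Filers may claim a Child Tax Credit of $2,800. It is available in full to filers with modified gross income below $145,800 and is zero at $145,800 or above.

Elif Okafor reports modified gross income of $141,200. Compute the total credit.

$4,900

Earned Income Credit: income exceeds $140,300 by $900, which is 2 full-or-partial $750 increments; reduction = 2 × $140 = $280, leaving $2,100.
Child Tax Credit: $141,200 is below the $145,800 cutoff, so the full $2,800 applies.
Total: $2,100 + $2,800 = $4,900.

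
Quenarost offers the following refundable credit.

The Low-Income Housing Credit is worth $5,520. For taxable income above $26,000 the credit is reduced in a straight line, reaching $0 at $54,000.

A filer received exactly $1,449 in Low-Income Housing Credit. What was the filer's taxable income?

$1,449 is 1,449/5,520 of the full $5,520, so 4,071/5,520 of the $28,000 range has been used: income = $26,000 + $28,000 × 4,071/5,520 = $46,650.

$46,650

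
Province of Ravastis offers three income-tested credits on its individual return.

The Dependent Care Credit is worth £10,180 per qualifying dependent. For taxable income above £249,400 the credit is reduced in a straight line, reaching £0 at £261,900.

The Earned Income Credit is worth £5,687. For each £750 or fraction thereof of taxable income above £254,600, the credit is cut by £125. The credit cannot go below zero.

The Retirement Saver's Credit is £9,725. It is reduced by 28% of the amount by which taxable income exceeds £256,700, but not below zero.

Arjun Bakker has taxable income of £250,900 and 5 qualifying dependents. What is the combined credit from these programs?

Dependent Care Credit: base = 5 × £10,180 = £50,900. £250,900 is £1,500 into a £12,500 phase-out range, leaving 11,000/12,500 of the credit: £50,900 × 11,000/12,500 = £44,792.
Earned Income Credit: £250,900 is at or below the £254,600 threshold, so the full £5,687 applies.
Retirement Saver's Credit: £250,900 is at or below the £256,700 threshold, so the full £9,725 applies.
Total: £44,792 + £5,687 + £9,725 = £60,204.

£60,204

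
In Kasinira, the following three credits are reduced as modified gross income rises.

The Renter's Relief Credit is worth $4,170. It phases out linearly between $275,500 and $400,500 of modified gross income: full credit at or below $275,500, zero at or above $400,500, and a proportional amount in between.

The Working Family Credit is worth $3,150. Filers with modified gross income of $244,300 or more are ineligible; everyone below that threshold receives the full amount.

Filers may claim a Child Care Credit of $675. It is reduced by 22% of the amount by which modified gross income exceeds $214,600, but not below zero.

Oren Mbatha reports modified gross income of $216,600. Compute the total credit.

$7,555

Renter's Relief Credit: $216,600 is at or below the $275,500 threshold, so the full $4,170 applies.
Working Family Credit: $216,600 is below the $244,300 cutoff, so the full $3,150 applies.
Child Care Credit: 22% of the $2,000 excess over $214,600 is $440; credit = $675 − $440 = $235.
Total: $4,170 + $3,150 + $235 = $7,555.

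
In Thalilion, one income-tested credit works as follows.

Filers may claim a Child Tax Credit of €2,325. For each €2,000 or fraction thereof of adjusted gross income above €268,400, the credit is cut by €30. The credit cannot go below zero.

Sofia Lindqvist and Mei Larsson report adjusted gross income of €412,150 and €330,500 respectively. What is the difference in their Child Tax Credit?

Sofia (€412,150): Child Tax Credit: income exceeds €268,400 by €143,750, which is 72 full-or-partial €2,000 increments; reduction = 72 × €30 = €2,160, leaving €165.
Mei (€330,500): Child Tax Credit: income exceeds €268,400 by €62,100, which is 32 full-or-partial €2,000 increments; reduction = 32 × €30 = €960, leaving €1,365.
Difference: |€165 − €1,365| = €1,200.

€1,200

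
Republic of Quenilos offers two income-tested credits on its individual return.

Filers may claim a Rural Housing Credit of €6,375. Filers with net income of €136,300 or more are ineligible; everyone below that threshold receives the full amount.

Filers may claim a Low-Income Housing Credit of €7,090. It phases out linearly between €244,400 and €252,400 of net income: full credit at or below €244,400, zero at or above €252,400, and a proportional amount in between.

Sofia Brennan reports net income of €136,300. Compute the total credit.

€7,090

Rural Housing Credit: €136,300 meets or exceeds the €136,300 cutoff, so the credit is €0.
Low-Income Housing Credit: €136,300 is at or below the €244,400 threshold, so the full €7,090 applies.
Total: €0 + €7,090 = €7,090.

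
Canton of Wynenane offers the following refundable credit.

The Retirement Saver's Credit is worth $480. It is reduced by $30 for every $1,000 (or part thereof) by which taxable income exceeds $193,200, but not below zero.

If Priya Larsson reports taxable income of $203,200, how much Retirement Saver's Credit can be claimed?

$180

Retirement Saver's Credit: income exceeds $193,200 by $10,000, which is 10 full-or-partial $1,000 increments; reduction = 10 × $30 = $300, leaving $180.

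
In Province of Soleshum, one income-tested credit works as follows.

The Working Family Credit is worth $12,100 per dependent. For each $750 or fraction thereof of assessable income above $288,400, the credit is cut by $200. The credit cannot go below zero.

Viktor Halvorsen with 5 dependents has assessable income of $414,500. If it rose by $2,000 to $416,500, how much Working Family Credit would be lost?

$400

At $414,500 — base = 5 × $12,100 = $60,500. income exceeds $288,400 by $126,100, which is 169 full-or-partial $750 increments; reduction = 169 × $200 = $33,800, leaving $26,700.
At $416,500 — base = 5 × $12,100 = $60,500. income exceeds $288,400 by $128,100, which is 171 full-or-partial $750 increments; reduction = 171 × $200 = $34,200, leaving $26,300.
Lost: $26,700 − $26,300 = $400.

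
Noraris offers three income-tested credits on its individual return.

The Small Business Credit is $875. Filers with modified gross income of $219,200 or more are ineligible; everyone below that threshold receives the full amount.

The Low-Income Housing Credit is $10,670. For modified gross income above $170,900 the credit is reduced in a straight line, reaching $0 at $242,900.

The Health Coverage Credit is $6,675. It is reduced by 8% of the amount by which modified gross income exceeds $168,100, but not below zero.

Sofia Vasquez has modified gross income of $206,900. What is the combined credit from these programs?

$9,781

Small Business Credit: $206,900 is below the $219,200 cutoff, so the full $875 applies.
Low-Income Housing Credit: $206,900 is $36,000 into a $72,000 phase-out range, leaving 36,000/72,000 of the credit: $10,670 × 36,000/72,000 = $5,335.
Health Coverage Credit: 8% of the $38,800 excess over $168,100 is $3,104; credit = $6,675 − $3,104 = $3,571.
Total: $875 + $5,335 + $3,571 = $9,781.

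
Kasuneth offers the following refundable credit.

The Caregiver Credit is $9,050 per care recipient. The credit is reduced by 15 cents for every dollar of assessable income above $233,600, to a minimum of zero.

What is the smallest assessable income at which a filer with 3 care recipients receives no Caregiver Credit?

$414,600

Full credit = 3 × $9,050 = $27,150.
The credit falls by 15% of each dollar above $233,600, so it reaches zero when the excess is $27,150 / 15% = $181,000: income = $233,600 + $181,000 = $414,600.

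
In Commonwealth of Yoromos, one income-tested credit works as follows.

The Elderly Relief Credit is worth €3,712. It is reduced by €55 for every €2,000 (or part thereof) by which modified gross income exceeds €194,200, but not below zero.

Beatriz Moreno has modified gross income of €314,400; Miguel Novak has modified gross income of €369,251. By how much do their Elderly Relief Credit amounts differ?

€357

Beatriz (€314,400): Elderly Relief Credit: income exceeds €194,200 by €120,200, which is 61 full-or-partial €2,000 increments; reduction = 61 × €55 = €3,355, leaving €357.
Miguel (€369,251): Elderly Relief Credit: income exceeds €194,200 by €175,051 → 88 increments × €55 = €4,840 ≥ base, so the credit is €0.
Difference: |€357 − €0| = €357.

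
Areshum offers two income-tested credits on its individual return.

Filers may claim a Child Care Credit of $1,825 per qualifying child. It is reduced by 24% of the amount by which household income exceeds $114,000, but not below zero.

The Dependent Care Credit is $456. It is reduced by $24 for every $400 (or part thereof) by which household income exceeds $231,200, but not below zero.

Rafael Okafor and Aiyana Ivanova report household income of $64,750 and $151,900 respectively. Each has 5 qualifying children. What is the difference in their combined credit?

Rafael ($64,750): Child Care Credit: base = 5 × $1,825 = $9,125. $64,750 is at or below the $114,000 threshold, so the full $9,125 applies. Dependent Care Credit: $64,750 is at or below the $231,200 threshold, so the full $456 applies. total $9,125 + $456 = $9,581
Aiyana ($151,900): Child Care Credit: base = 5 × $1,825 = $9,125. 24% of the $37,900 excess over $114,000 is $9,096; credit = $9,125 − $9,096 = $29. Dependent Care Credit: $151,900 is at or below the $231,200 threshold, so the full $456 applies. total $29 + $456 = $485
Difference: |$9,581 − $485| = $9,096.

$9,096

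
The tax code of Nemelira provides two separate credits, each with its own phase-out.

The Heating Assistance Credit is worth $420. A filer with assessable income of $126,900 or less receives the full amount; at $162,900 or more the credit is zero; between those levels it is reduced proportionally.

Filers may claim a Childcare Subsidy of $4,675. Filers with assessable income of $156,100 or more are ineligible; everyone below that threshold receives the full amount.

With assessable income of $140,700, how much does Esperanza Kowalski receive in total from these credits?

$4,934

Heating Assistance Credit: $140,700 is $13,800 into a $36,000 phase-out range, leaving 22,200/36,000 of the credit: $420 × 22,200/36,000 = $259.
Childcare Subsidy: $140,700 is below the $156,100 cutoff, so the full $4,675 applies.
Total: $259 + $4,675 = $4,934.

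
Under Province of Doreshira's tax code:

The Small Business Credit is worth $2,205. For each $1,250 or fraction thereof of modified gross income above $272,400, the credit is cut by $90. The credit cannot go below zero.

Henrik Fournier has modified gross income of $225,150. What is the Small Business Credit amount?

$2,205

Small Business Credit: $225,150 is at or below the $272,400 threshold, so the full $2,205 applies.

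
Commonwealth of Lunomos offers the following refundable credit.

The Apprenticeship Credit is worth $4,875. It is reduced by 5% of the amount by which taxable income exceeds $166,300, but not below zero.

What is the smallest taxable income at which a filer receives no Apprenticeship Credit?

$263,800

The credit falls by 5% of each dollar above $166,300, so it reaches zero when the excess is $4,875 / 5% = $97,500: income = $166,300 + $97,500 = $263,800.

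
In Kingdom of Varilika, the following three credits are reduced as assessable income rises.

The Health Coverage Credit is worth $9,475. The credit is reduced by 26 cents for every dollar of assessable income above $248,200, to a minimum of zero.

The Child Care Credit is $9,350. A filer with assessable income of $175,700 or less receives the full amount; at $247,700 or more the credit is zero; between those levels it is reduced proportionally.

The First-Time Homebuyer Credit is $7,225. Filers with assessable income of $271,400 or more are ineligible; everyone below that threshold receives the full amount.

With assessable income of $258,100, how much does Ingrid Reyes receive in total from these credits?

Health Coverage Credit: 26% of the $9,900 excess over $248,200 is $2,574; credit = $9,475 − $2,574 = $6,901.
Child Care Credit: $258,100 is at or above $247,700, so the credit is $0.
First-Time Homebuyer Credit: $258,100 is below the $271,400 cutoff, so the full $7,225 applies.
Total: $6,901 + $0 + $7,225 = $14,126.

$14,126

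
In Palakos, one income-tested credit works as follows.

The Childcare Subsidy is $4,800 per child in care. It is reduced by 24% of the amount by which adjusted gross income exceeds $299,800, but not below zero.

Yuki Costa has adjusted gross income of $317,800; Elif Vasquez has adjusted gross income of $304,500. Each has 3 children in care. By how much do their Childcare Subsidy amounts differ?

Yuki ($317,800): Childcare Subsidy: base = 3 × $4,800 = $14,400. 24% of the $18,000 excess over $299,800 is $4,320; credit = $14,400 − $4,320 = $10,080.
Elif ($304,500): Childcare Subsidy: base = 3 × $4,800 = $14,400. 24% of the $4,700 excess over $299,800 is $1,128; credit = $14,400 − $1,128 = $13,272.
Difference: |$10,080 − $13,272| = $3,192.

$3,192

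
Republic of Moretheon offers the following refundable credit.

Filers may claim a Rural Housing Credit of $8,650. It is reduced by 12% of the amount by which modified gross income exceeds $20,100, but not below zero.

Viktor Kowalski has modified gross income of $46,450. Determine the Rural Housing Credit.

Rural Housing Credit: 12% of the $26,350 excess over $20,100 is $3,162; credit = $8,650 − $3,162 = $5,488.

$5,488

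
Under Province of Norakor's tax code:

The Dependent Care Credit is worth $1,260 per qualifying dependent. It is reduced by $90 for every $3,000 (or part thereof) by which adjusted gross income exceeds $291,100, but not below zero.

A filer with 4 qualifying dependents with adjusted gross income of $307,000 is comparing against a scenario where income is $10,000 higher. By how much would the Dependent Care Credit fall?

At $307,000 — base = 4 × $1,260 = $5,040. income exceeds $291,100 by $15,900, which is 6 full-or-partial $3,000 increments; reduction = 6 × $90 = $540, leaving $4,500.
At $317,000 — base = 4 × $1,260 = $5,040. income exceeds $291,100 by $25,900, which is 9 full-or-partial $3,000 increments; reduction = 9 × $90 = $810, leaving $4,230.
Lost: $4,500 − $4,230 = $270.

$270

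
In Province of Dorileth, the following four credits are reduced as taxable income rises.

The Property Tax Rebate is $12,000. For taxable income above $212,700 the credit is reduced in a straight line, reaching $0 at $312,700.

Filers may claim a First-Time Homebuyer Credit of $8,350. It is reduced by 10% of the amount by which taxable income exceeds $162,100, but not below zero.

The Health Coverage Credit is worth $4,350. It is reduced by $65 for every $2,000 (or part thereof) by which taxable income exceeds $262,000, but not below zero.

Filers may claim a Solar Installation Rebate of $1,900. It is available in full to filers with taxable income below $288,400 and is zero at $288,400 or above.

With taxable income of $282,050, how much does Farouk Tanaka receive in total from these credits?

Property Tax Rebate: $282,050 is $69,350 into a $100,000 phase-out range, leaving 30,650/100,000 of the credit: $12,000 × 30,650/100,000 = $3,678.
First-Time Homebuyer Credit: 10% of the $119,950 excess over $162,100 is $11,995 ≥ base, so the credit is $0.
Health Coverage Credit: income exceeds $262,000 by $20,050, which is 11 full-or-partial $2,000 increments; reduction = 11 × $65 = $715, leaving $3,635.
Solar Installation Rebate: $282,050 is below the $288,400 cutoff, so the full $1,900 applies.
Total: $3,678 + $0 + $3,635 + $1,900 = $9,213.

$9,213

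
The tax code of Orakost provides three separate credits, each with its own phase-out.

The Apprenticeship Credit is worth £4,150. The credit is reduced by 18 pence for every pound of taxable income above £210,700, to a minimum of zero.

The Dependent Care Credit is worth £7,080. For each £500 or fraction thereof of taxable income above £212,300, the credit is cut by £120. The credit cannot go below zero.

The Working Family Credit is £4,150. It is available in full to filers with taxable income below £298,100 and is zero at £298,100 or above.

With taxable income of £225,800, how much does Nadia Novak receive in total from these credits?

£9,422

Apprenticeship Credit: 18% of the £15,100 excess over £210,700 is £2,718; credit = £4,150 − £2,718 = £1,432.
Dependent Care Credit: income exceeds £212,300 by £13,500, which is 27 full-or-partial £500 increments; reduction = 27 × £120 = £3,240, leaving £3,840.
Working Family Credit: £225,800 is below the £298,100 cutoff, so the full £4,150 applies.
Total: £1,432 + £3,840 + £4,150 = £9,422.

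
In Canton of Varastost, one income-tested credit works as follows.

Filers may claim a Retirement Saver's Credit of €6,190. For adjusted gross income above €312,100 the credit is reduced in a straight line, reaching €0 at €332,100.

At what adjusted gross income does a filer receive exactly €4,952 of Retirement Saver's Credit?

€316,100

€4,952 is 4,952/6,190 of the full €6,190, so 1,238/6,190 of the €20,000 range has been used: income = €312,100 + €20,000 × 1,238/6,190 = €316,100.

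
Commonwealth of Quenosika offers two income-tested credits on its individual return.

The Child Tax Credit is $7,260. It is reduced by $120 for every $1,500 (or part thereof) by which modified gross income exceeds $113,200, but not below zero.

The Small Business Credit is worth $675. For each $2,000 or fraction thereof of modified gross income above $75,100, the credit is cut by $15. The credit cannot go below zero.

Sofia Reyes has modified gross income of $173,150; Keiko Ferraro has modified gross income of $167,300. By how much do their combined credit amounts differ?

Sofia ($173,150): Child Tax Credit: income exceeds $113,200 by $59,950, which is 40 full-or-partial $1,500 increments; reduction = 40 × $120 = $4,800, leaving $2,460. Small Business Credit: income exceeds $75,100 by $98,050 → 50 increments × $15 = $750 ≥ base, so the credit is $0. total $2,460 + $0 = $2,460
Keiko ($167,300): Child Tax Credit: income exceeds $113,200 by $54,100, which is 37 full-or-partial $1,500 increments; reduction = 37 × $120 = $4,440, leaving $2,820. Small Business Credit: income exceeds $75,100 by $92,200 → 47 increments × $15 = $705 ≥ base, so the credit is $0. total $2,820 + $0 = $2,820
Difference: |$2,460 − $2,820| = $360.

$360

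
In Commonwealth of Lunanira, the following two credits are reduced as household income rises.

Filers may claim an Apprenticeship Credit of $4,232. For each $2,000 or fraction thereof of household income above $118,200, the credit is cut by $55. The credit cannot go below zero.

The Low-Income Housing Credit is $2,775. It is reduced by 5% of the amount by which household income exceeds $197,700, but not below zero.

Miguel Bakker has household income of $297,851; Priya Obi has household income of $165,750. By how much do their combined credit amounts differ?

Miguel ($297,851): Apprenticeship Credit: income exceeds $118,200 by $179,651 → 90 increments × $55 = $4,950 ≥ base, so the credit is $0. Low-Income Housing Credit: 5% of the $100,151 excess over $197,700 is $5,007.55 ≥ base, so the credit is $0. total $0 + $0 = $0
Priya ($165,750): Apprenticeship Credit: income exceeds $118,200 by $47,550, which is 24 full-or-partial $2,000 increments; reduction = 24 × $55 = $1,320, leaving $2,912. Low-Income Housing Credit: $165,750 is at or below the $197,700 threshold, so the full $2,775 applies. total $2,912 + $2,775 = $5,687
Difference: |$0 − $5,687| = $5,687.

$5,687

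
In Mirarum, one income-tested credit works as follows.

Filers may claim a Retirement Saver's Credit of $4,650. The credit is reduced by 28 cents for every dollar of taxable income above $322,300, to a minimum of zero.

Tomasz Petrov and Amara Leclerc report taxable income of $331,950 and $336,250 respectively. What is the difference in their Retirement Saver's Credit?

Tomasz ($331,950): Retirement Saver's Credit: 28% of the $9,650 excess over $322,300 is $2,702; credit = $4,650 − $2,702 = $1,948.
Amara ($336,250): Retirement Saver's Credit: 28% of the $13,950 excess over $322,300 is $3,906; credit = $4,650 − $3,906 = $744.
Difference: |$1,948 − $744| = $1,204.

$1,204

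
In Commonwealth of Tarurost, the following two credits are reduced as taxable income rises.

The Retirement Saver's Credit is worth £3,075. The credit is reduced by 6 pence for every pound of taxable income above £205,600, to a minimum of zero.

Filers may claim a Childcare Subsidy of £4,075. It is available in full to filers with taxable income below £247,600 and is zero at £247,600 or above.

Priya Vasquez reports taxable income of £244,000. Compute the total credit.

Retirement Saver's Credit: 6% of the £38,400 excess over £205,600 is £2,304; credit = £3,075 − £2,304 = £771.
Childcare Subsidy: £244,000 is below the £247,600 cutoff, so the full £4,075 applies.
Total: £771 + £4,075 = £4,846.

£4,846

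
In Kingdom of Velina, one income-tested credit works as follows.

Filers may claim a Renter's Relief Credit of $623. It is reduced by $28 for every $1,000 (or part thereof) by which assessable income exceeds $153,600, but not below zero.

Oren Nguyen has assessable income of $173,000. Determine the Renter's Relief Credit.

$63

Renter's Relief Credit: income exceeds $153,600 by $19,400, which is 20 full-or-partial $1,000 increments; reduction = 20 × $28 = $560, leaving $63.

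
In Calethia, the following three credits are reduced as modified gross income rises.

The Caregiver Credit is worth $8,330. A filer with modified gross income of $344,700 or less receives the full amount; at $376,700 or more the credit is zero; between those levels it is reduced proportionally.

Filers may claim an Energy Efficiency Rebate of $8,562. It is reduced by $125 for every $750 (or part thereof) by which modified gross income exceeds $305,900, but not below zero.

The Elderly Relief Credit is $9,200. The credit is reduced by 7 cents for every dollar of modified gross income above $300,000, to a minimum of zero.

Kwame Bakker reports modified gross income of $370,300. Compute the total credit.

$5,945

Caregiver Credit: $370,300 is $25,600 into a $32,000 phase-out range, leaving 6,400/32,000 of the credit: $8,330 × 6,400/32,000 = $1,666.
Energy Efficiency Rebate: income exceeds $305,900 by $64,400 → 86 increments × $125 = $10,750 ≥ base, so the credit is $0.
Elderly Relief Credit: 7% of the $70,300 excess over $300,000 is $4,921; credit = $9,200 − $4,921 = $4,279.
Total: $1,666 + $0 + $4,279 = $5,945.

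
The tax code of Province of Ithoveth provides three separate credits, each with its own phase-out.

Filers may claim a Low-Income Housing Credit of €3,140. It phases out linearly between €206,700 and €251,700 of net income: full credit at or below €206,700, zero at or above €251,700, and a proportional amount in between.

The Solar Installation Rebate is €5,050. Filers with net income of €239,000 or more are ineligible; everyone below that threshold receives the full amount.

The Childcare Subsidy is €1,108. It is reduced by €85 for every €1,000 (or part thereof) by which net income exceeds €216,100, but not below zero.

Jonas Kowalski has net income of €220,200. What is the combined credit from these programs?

Low-Income Housing Credit: €220,200 is €13,500 into a €45,000 phase-out range, leaving 31,500/45,000 of the credit: €3,140 × 31,500/45,000 = €2,198.
Solar Installation Rebate: €220,200 is below the €239,000 cutoff, so the full €5,050 applies.
Childcare Subsidy: income exceeds €216,100 by €4,100, which is 5 full-or-partial €1,000 increments; reduction = 5 × €85 = €425, leaving €683.
Total: €2,198 + €5,050 + €683 = €7,931.

€7,931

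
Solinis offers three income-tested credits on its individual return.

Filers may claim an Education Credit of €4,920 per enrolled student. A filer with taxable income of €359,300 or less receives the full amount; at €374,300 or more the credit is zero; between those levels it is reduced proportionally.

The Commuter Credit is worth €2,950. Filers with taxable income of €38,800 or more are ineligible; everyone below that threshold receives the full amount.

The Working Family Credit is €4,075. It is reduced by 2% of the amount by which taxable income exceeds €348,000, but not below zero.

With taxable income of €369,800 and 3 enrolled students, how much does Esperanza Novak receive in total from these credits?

€8,067

Education Credit: base = 3 × €4,920 = €14,760. €369,800 is €10,500 into a €15,000 phase-out range, leaving 4,500/15,000 of the credit: €14,760 × 4,500/15,000 = €4,428.
Commuter Credit: €369,800 meets or exceeds the €38,800 cutoff, so the credit is €0.
Working Family Credit: 2% of the €21,800 excess over €348,000 is €436; credit = €4,075 − €436 = €3,639.
Total: €4,428 + €0 + €3,639 = €8,067.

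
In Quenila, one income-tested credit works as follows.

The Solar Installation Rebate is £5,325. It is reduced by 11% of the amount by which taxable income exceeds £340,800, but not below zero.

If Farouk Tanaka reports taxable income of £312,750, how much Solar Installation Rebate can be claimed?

£5,325

Solar Installation Rebate: £312,750 is at or below the £340,800 threshold, so the full £5,325 applies.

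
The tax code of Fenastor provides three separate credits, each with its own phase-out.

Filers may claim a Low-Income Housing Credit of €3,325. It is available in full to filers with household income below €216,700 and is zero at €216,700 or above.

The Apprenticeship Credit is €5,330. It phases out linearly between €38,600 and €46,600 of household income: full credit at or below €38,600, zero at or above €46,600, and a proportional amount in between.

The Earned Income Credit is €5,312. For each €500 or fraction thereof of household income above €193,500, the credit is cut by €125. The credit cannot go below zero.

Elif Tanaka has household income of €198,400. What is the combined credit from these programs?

€7,387

Low-Income Housing Credit: €198,400 is below the €216,700 cutoff, so the full €3,325 applies.
Apprenticeship Credit: €198,400 is at or above €46,600, so the credit is €0.
Earned Income Credit: income exceeds €193,500 by €4,900, which is 10 full-or-partial €500 increments; reduction = 10 × €125 = €1,250, leaving €4,062.
Total: €3,325 + €0 + €4,062 = €7,387.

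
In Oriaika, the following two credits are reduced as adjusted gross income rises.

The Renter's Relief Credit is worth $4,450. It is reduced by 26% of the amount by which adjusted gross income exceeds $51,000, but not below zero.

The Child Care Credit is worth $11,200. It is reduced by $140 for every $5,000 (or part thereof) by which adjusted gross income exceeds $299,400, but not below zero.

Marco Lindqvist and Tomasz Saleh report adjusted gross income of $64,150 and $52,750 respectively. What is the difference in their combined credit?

$2,964

Marco ($64,150): Renter's Relief Credit: 26% of the $13,150 excess over $51,000 is $3,419; credit = $4,450 − $3,419 = $1,031. Child Care Credit: $64,150 is at or below the $299,400 threshold, so the full $11,200 applies. total $1,031 + $11,200 = $12,231
Tomasz ($52,750): Renter's Relief Credit: 26% of the $1,750 excess over $51,000 is $455; credit = $4,450 − $455 = $3,995. Child Care Credit: $52,750 is at or below the $299,400 threshold, so the full $11,200 applies. total $3,995 + $11,200 = $15,195
Difference: |$12,231 − $15,195| = $2,964.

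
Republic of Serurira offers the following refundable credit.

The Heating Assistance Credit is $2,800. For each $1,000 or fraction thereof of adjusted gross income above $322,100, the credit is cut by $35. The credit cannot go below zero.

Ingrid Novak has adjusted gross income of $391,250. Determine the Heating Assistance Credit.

Heating Assistance Credit: income exceeds $322,100 by $69,150, which is 70 full-or-partial $1,000 increments; reduction = 70 × $35 = $2,450, leaving $350.

$350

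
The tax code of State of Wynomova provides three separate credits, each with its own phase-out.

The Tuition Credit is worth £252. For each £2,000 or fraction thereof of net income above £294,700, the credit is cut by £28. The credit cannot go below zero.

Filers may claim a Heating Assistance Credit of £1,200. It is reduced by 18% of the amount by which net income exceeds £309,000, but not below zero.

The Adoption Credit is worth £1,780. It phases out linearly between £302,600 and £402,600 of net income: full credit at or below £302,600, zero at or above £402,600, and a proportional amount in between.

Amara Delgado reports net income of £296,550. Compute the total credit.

Tuition Credit: income exceeds £294,700 by £1,850, which is 1 full-or-partial £2,000 increment; reduction = 1 × £28 = £28, leaving £224.
Heating Assistance Credit: £296,550 is at or below the £309,000 threshold, so the full £1,200 applies.
Adoption Credit: £296,550 is at or below the £302,600 threshold, so the full £1,780 applies.
Total: £224 + £1,200 + £1,780 = £3,204.

£3,204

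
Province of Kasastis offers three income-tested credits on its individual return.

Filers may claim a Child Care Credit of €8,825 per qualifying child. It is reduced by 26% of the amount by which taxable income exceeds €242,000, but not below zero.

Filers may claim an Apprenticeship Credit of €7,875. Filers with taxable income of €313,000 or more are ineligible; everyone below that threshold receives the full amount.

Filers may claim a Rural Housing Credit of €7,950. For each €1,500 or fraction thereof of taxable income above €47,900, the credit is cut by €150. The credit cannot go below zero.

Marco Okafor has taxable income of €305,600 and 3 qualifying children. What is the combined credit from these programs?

€17,814

Child Care Credit: base = 3 × €8,825 = €26,475. 26% of the €63,600 excess over €242,000 is €16,536; credit = €26,475 − €16,536 = €9,939.
Apprenticeship Credit: €305,600 is below the €313,000 cutoff, so the full €7,875 applies.
Rural Housing Credit: income exceeds €47,900 by €257,700 → 172 increments × €150 = €25,800 ≥ base, so the credit is €0.
Total: €9,939 + €7,875 + €0 = €17,814.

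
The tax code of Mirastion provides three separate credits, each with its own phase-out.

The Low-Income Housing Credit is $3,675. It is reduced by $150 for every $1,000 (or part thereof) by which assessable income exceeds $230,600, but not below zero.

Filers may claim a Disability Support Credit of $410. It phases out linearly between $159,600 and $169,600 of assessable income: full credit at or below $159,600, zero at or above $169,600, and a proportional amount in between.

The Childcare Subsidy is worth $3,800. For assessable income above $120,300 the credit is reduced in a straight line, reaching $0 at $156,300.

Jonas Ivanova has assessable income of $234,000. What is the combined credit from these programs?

$3,075

Low-Income Housing Credit: income exceeds $230,600 by $3,400, which is 4 full-or-partial $1,000 increments; reduction = 4 × $150 = $600, leaving $3,075.
Disability Support Credit: $234,000 is at or above $169,600, so the credit is $0.
Childcare Subsidy: $234,000 is at or above $156,300, so the credit is $0.
Total: $3,075 + $0 + $0 = $3,075.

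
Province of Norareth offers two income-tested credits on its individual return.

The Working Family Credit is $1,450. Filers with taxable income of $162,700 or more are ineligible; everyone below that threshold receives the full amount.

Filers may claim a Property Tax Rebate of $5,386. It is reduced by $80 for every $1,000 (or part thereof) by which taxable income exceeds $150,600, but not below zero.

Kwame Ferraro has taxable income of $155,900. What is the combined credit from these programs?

Working Family Credit: $155,900 is below the $162,700 cutoff, so the full $1,450 applies.
Property Tax Rebate: income exceeds $150,600 by $5,300, which is 6 full-or-partial $1,000 increments; reduction = 6 × $80 = $480, leaving $4,906.
Total: $1,450 + $4,906 = $6,356.

$6,356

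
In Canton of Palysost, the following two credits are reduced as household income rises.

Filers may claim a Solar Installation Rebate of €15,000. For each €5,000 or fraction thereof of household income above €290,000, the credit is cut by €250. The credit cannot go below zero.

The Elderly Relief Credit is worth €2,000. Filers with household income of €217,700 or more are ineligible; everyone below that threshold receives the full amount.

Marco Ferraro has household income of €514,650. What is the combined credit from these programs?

€3,750

Solar Installation Rebate: income exceeds €290,000 by €224,650, which is 45 full-or-partial €5,000 increments; reduction = 45 × €250 = €11,250, leaving €3,750.
Elderly Relief Credit: €514,650 meets or exceeds the €217,700 cutoff, so the credit is €0.
Total: €3,750 + €0 = €3,750.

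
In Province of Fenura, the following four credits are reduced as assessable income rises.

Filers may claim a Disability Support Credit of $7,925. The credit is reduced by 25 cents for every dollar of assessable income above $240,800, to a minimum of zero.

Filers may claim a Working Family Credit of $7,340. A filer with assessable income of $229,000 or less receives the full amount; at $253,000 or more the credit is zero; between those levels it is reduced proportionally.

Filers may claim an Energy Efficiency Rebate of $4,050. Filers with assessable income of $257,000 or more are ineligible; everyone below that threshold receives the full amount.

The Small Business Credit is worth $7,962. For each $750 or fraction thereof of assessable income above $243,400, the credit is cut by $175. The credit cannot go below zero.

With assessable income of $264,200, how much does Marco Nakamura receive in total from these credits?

$5,137

Disability Support Credit: 25% of the $23,400 excess over $240,800 is $5,850; credit = $7,925 − $5,850 = $2,075.
Working Family Credit: $264,200 is at or above $253,000, so the credit is $0.
Energy Efficiency Rebate: $264,200 meets or exceeds the $257,000 cutoff, so the credit is $0.
Small Business Credit: income exceeds $243,400 by $20,800, which is 28 full-or-partial $750 increments; reduction = 28 × $175 = $4,900, leaving $3,062.
Total: $2,075 + $0 + $0 + $3,062 = $5,137.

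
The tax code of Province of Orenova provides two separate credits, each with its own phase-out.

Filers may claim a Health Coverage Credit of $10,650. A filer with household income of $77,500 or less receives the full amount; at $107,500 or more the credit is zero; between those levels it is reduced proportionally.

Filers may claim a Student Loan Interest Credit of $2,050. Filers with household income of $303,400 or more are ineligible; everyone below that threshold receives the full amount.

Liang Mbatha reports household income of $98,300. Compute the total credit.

Health Coverage Credit: $98,300 is $20,800 into a $30,000 phase-out range, leaving 9,200/30,000 of the credit: $10,650 × 9,200/30,000 = $3,266.
Student Loan Interest Credit: $98,300 is below the $303,400 cutoff, so the full $2,050 applies.
Total: $3,266 + $2,050 = $5,316.

$5,316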